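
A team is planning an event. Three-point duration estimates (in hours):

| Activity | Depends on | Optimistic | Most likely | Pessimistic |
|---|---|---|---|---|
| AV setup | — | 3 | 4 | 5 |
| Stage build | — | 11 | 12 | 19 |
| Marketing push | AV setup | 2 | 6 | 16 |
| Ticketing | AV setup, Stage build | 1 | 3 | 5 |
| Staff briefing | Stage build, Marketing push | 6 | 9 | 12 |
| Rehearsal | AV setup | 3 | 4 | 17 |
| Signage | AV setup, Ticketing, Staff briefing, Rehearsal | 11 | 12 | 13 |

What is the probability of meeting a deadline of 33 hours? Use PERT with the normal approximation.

te_AV setup = (3 + 4·4 + 5)/6 = 24/6 = 4; σ²_AV setup = ((5−3)/6)² = 0.111
te_Stage build = (11 + 4·12 + 19)/6 = 78/6 = 13; σ²_Stage build = ((19−11)/6)² = 1.778
te_Marketing push = (2 + 4·6 + 16)/6 = 42/6 = 7; σ²_Marketing push = ((16−2)/6)² = 5.444
te_Ticketing = (1 + 4·3 + 5)/6 = 18/6 = 3; σ²_Ticketing = ((5−1)/6)² = 0.444
te_Staff briefing = (6 + 4·9 + 12)/6 = 54/6 = 9; σ²_Staff briefing = ((12−6)/6)² = 1.000
te_Rehearsal = (3 + 4·4 + 17)/6 = 36/6 = 6; σ²_Rehearsal = ((17−3)/6)² = 5.444
te_Signage = (11 + 4·12 + 13)/6 = 72/6 = 12; σ²_Signage = ((13−11)/6)² = 0.111

Forward pass:
ES_AV setup = 0; EF_AV setup = 4
ES_Stage build = 0; EF_Stage build = 13
ES_Marketing push = 4; EF_Marketing push = 4+7 = 11
ES_Ticketing = max(EF_AV setup=4, EF_Stage build=13) = 13; EF_Ticketing = 13+3 = 16
ES_Staff briefing = max(EF_Stage build=13, EF_Marketing push=11) = 13; EF_Staff briefing = 13+9 = 22
ES_Rehearsal = 4; EF_Rehearsal = 4+6 = 10
ES_Signage = max(EF_AV setup=4, EF_Ticketing=16, EF_Staff briefing=22, EF_Rehearsal=10) = 22; EF_Signage = 22+12 = 34
Expected project duration μ = 34 hours. Critical path: Stage build → Staff briefing → Signage.

Variance along critical path = 1.778 + 1.000 + 0.111 = 2.889; σ = √2.889 = 1.700 hours.
Z = (33 − 34) / 1.700 = -0.588
P(T ≤ 33) = Φ(-0.588) ≈ 0.278

0.278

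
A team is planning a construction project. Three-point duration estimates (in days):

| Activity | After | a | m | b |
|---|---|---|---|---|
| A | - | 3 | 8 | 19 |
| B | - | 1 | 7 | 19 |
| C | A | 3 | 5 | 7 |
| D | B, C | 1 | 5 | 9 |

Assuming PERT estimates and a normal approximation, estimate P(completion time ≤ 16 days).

0.163

te_A = (3 + 4·8 + 19)/6 = 54/6 = 9; σ²_A = ((19−3)/6)² = 7.111
te_B = (1 + 4·7 + 19)/6 = 48/6 = 8; σ²_B = ((19−1)/6)² = 9.000
te_C = (3 + 4·5 + 7)/6 = 30/6 = 5; σ²_C = ((7−3)/6)² = 0.444
te_D = (1 + 4·5 + 9)/6 = 30/6 = 5; σ²_D = ((9−1)/6)² = 1.778

Forward pass:
ES_A = 0; EF_A = 9
ES_B = 0; EF_B = 8
ES_C = 9; EF_C = 9+5 = 14
ES_D = max(EF_B=8, EF_C=14) = 14; EF_D = 14+5 = 19
Expected project duration μ = 19 days. Critical path: A → C → D.

Variance along critical path = 7.111 + 0.444 + 1.778 = 9.333; σ = √9.333 = 3.055 days.
Z = (16 − 19) / 3.055 = -0.982
P(T ≤ 16) = Φ(-0.982) ≈ 0.163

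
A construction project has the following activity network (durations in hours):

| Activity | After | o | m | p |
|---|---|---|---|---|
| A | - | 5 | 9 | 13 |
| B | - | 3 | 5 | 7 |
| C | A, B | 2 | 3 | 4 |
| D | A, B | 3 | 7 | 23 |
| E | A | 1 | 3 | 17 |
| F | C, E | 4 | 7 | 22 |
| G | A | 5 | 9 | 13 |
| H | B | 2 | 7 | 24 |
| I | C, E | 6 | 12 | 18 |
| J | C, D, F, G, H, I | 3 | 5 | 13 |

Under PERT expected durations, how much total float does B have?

te_A = (5 + 4·9 + 13)/6 = 54/6 = 9
te_B = (3 + 4·5 + 7)/6 = 30/6 = 5
te_C = (2 + 4·3 + 4)/6 = 18/6 = 3
te_D = (3 + 4·7 + 23)/6 = 54/6 = 9
te_E = (1 + 4·3 + 17)/6 = 30/6 = 5
te_F = (4 + 4·7 + 22)/6 = 54/6 = 9
te_G = (5 + 4·9 + 13)/6 = 54/6 = 9
te_H = (2 + 4·7 + 24)/6 = 54/6 = 9
te_I = (6 + 4·12 + 18)/6 = 72/6 = 12
te_J = (3 + 4·5 + 13)/6 = 36/6 = 6

Forward pass:
ES_A = 0; EF_A = 9
ES_B = 0; EF_B = 5
ES_C = max(EF_A=9, EF_B=5) = 9; EF_C = 9+3 = 12
ES_D = max(EF_A=9, EF_B=5) = 9; EF_D = 9+9 = 18
ES_E = 9; EF_E = 9+5 = 14
ES_F = max(EF_C=12, EF_E=14) = 14; EF_F = 14+9 = 23
ES_G = 9; EF_G = 9+9 = 18
ES_H = 5; EF_H = 5+9 = 14
ES_I = max(EF_C=12, EF_E=14) = 14; EF_I = 14+12 = 26
ES_J = max(EF_C=12, EF_D=18, EF_F=23, EF_G=18, EF_H=14, EF_I=26) = 26; EF_J = 26+6 = 32
Expected project duration μ = 32 hours. Critical path: A → E → I → J.

Backward pass:
LF_J = 32; LS_J = 32−6 = 26
LF_I = LS_J = 26; LS_I = 26−12 = 14
LF_H = LS_J = 26; LS_H = 26−9 = 17
LF_G = LS_J = 26; LS_G = 26−9 = 17
LF_F = LS_J = 26; LS_F = 26−9 = 17
LF_E = min(LS_F=17, LS_I=14) = 14; LS_E = 14−5 = 9
LF_D = LS_J = 26; LS_D = 26−9 = 17
LF_C = min(LS_F=17, LS_I=14, LS_J=26) = 14; LS_C = 14−3 = 11
LF_B = min(LS_C=11, LS_D=17, LS_H=17) = 11; LS_B = 11−5 = 6
LF_A = min(LS_C=11, LS_D=17, LS_E=9, LS_G=17) = 9; LS_A = 9−9 = 0
Slack_B = LS_B − ES_B = 6 − 0 = 6

6 hours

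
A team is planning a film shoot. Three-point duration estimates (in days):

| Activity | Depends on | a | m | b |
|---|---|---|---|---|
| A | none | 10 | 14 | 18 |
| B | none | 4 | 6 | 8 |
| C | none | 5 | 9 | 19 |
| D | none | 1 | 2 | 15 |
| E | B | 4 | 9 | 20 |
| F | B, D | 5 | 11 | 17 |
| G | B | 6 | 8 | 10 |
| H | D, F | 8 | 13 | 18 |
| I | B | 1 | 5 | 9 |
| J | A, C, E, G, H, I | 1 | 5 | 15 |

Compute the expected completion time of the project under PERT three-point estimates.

te_A = (10 + 4·14 + 18)/6 = 84/6 = 14
te_B = (4 + 4·6 + 8)/6 = 36/6 = 6
te_C = (5 + 4·9 + 19)/6 = 60/6 = 10
te_D = (1 + 4·2 + 15)/6 = 24/6 = 4
te_E = (4 + 4·9 + 20)/6 = 60/6 = 10
te_F = (5 + 4·11 + 17)/6 = 66/6 = 11
te_G = (6 + 4·8 + 10)/6 = 48/6 = 8
te_H = (8 + 4·13 + 18)/6 = 78/6 = 13
te_I = (1 + 4·5 + 9)/6 = 30/6 = 5
te_J = (1 + 4·5 + 15)/6 = 36/6 = 6

Forward pass:
ES_A = 0; EF_A = 14
ES_B = 0; EF_B = 6
ES_C = 0; EF_C = 10
ES_D = 0; EF_D = 4
ES_E = 6; EF_E = 6+10 = 16
ES_F = max(EF_B=6, EF_D=4) = 6; EF_F = 6+11 = 17
ES_G = 6; EF_G = 6+8 = 14
ES_H = max(EF_D=4, EF_F=17) = 17; EF_H = 17+13 = 30
ES_I = 6; EF_I = 6+5 = 11
ES_J = max(EF_A=14, EF_C=10, EF_E=16, EF_G=14, EF_H=30, EF_I=11) = 30; EF_J = 30+6 = 36
Expected project duration μ = 36 days. Critical path: B → F → H → J.

36 days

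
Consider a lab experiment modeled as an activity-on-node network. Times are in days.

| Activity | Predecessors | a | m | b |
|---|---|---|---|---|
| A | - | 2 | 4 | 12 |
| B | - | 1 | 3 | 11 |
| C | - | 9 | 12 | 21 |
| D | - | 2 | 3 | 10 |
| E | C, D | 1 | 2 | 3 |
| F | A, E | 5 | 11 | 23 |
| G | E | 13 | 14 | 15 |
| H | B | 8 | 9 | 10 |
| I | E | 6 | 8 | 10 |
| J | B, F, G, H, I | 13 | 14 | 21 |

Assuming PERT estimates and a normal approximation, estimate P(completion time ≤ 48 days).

0.949

te_A = (2 + 4·4 + 12)/6 = 30/6 = 5; σ²_A = ((12−2)/6)² = 2.778
te_B = (1 + 4·3 + 11)/6 = 24/6 = 4; σ²_B = ((11−1)/6)² = 2.778
te_C = (9 + 4·12 + 21)/6 = 78/6 = 13; σ²_C = ((21−9)/6)² = 4.000
te_D = (2 + 4·3 + 10)/6 = 24/6 = 4; σ²_D = ((10−2)/6)² = 1.778
te_E = (1 + 4·2 + 3)/6 = 12/6 = 2; σ²_E = ((3−1)/6)² = 0.111
te_F = (5 + 4·11 + 23)/6 = 72/6 = 12; σ²_F = ((23−5)/6)² = 9.000
te_G = (13 + 4·14 + 15)/6 = 84/6 = 14; σ²_G = ((15−13)/6)² = 0.111
te_H = (8 + 4·9 + 10)/6 = 54/6 = 9; σ²_H = ((10−8)/6)² = 0.111
te_I = (6 + 4·8 + 10)/6 = 48/6 = 8; σ²_I = ((10−6)/6)² = 0.444
te_J = (13 + 4·14 + 21)/6 = 90/6 = 15; σ²_J = ((21−13)/6)² = 1.778

Forward pass:
ES_A = 0; EF_A = 5
ES_B = 0; EF_B = 4
ES_C = 0; EF_C = 13
ES_D = 0; EF_D = 4
ES_E = max(EF_C=13, EF_D=4) = 13; EF_E = 13+2 = 15
ES_F = max(EF_A=5, EF_E=15) = 15; EF_F = 15+12 = 27
ES_G = 15; EF_G = 15+14 = 29
ES_H = 4; EF_H = 4+9 = 13
ES_I = 15; EF_I = 15+8 = 23
ES_J = max(EF_B=4, EF_F=27, EF_G=29, EF_H=13, EF_I=23) = 29; EF_J = 29+15 = 44
Expected project duration μ = 44 days. Critical path: C → E → G → J.

Variance along critical path = 4.000 + 0.111 + 0.111 + 1.778 = 6.000; σ = √6.000 = 2.449 days.
Z = (48 − 44) / 2.449 = 1.633
P(T ≤ 48) = Φ(1.633) ≈ 0.949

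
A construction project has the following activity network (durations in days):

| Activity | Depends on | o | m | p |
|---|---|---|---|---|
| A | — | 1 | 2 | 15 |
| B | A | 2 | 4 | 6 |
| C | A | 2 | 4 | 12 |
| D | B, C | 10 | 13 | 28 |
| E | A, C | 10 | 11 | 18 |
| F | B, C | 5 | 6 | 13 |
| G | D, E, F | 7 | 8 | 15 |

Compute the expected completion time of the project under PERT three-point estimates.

te_A = (1 + 4·2 + 15)/6 = 24/6 = 4
te_B = (2 + 4·4 + 6)/6 = 24/6 = 4
te_C = (2 + 4·4 + 12)/6 = 30/6 = 5
te_D = (10 + 4·13 + 28)/6 = 90/6 = 15
te_E = (10 + 4·11 + 18)/6 = 72/6 = 12
te_F = (5 + 4·6 + 13)/6 = 42/6 = 7
te_G = (7 + 4·8 + 15)/6 = 54/6 = 9

Forward pass:
ES_A = 0; EF_A = 4
ES_B = 4; EF_B = 4+4 = 8
ES_C = 4; EF_C = 4+5 = 9
ES_D = max(EF_B=8, EF_C=9) = 9; EF_D = 9+15 = 24
ES_E = max(EF_A=4, EF_C=9) = 9; EF_E = 9+12 = 21
ES_F = max(EF_B=8, EF_C=9) = 9; EF_F = 9+7 = 16
ES_G = max(EF_D=24, EF_E=21, EF_F=16) = 24; EF_G = 24+9 = 33
Expected project duration μ = 33 days. Critical path: A → C → D → G.

33 days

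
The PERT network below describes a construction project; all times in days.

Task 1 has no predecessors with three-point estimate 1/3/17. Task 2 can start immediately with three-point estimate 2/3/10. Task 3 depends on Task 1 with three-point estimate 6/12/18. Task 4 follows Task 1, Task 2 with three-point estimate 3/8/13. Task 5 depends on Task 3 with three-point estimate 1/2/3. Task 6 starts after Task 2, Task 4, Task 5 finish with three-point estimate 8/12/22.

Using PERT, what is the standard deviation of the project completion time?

4.08 days

te_Task 1 = (1 + 4·3 + 17)/6 = 30/6 = 5; σ²_Task 1 = ((17−1)/6)² = 7.111
te_Task 2 = (2 + 4·3 + 10)/6 = 24/6 = 4; σ²_Task 2 = ((10−2)/6)² = 1.778
te_Task 3 = (6 + 4·12 + 18)/6 = 72/6 = 12; σ²_Task 3 = ((18−6)/6)² = 4.000
te_Task 4 = (3 + 4·8 + 13)/6 = 48/6 = 8; σ²_Task 4 = ((13−3)/6)² = 2.778
te_Task 5 = (1 + 4·2 + 3)/6 = 12/6 = 2; σ²_Task 5 = ((3−1)/6)² = 0.111
te_Task 6 = (8 + 4·12 + 22)/6 = 78/6 = 13; σ²_Task 6 = ((22−8)/6)² = 5.444

Forward pass:
ES_Task 1 = 0; EF_Task 1 = 5
ES_Task 2 = 0; EF_Task 2 = 4
ES_Task 3 = 5; EF_Task 3 = 5+12 = 17
ES_Task 4 = max(EF_Task 1=5, EF_Task 2=4) = 5; EF_Task 4 = 5+8 = 13
ES_Task 5 = 17; EF_Task 5 = 17+2 = 19
ES_Task 6 = max(EF_Task 2=4, EF_Task 4=13, EF_Task 5=19) = 19; EF_Task 6 = 19+13 = 32
Expected project duration μ = 32 days. Critical path: Task 1 → Task 3 → Task 5 → Task 6.

Variance along critical path = 7.111 + 4.000 + 0.111 + 5.444 = 16.667
σ = √16.667 = 4.082 days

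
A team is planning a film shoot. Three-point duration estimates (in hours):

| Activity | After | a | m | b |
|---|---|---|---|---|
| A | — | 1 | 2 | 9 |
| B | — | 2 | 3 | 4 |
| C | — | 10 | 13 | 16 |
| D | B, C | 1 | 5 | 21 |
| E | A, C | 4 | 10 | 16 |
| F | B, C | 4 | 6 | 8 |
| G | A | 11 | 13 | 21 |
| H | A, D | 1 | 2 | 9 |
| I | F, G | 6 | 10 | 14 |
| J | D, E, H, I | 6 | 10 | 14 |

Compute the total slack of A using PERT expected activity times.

2 hours

te_A = (1 + 4·2 + 9)/6 = 18/6 = 3
te_B = (2 + 4·3 + 4)/6 = 18/6 = 3
te_C = (10 + 4·13 + 16)/6 = 78/6 = 13
te_D = (1 + 4·5 + 21)/6 = 42/6 = 7
te_E = (4 + 4·10 + 16)/6 = 60/6 = 10
te_F = (4 + 4·6 + 8)/6 = 36/6 = 6
te_G = (11 + 4·13 + 21)/6 = 84/6 = 14
te_H = (1 + 4·2 + 9)/6 = 18/6 = 3
te_I = (6 + 4·10 + 14)/6 = 60/6 = 10
te_J = (6 + 4·10 + 14)/6 = 60/6 = 10

Forward pass:
ES_A = 0; EF_A = 3
ES_B = 0; EF_B = 3
ES_C = 0; EF_C = 13
ES_D = max(EF_B=3, EF_C=13) = 13; EF_D = 13+7 = 20
ES_E = max(EF_A=3, EF_C=13) = 13; EF_E = 13+10 = 23
ES_F = max(EF_B=3, EF_C=13) = 13; EF_F = 13+6 = 19
ES_G = 3; EF_G = 3+14 = 17
ES_H = max(EF_A=3, EF_D=20) = 20; EF_H = 20+3 = 23
ES_I = max(EF_F=19, EF_G=17) = 19; EF_I = 19+10 = 29
ES_J = max(EF_D=20, EF_E=23, EF_H=23, EF_I=29) = 29; EF_J = 29+10 = 39
Expected project duration μ = 39 hours. Critical path: C → F → I → J.

Backward pass:
LF_J = 39; LS_J = 39−10 = 29
LF_I = LS_J = 29; LS_I = 29−10 = 19
LF_H = LS_J = 29; LS_H = 29−3 = 26
LF_G = LS_I = 19; LS_G = 19−14 = 5
LF_F = LS_I = 19; LS_F = 19−6 = 13
LF_E = LS_J = 29; LS_E = 29−10 = 19
LF_D = min(LS_H=26, LS_J=29) = 26; LS_D = 26−7 = 19
LF_C = min(LS_D=19, LS_E=19, LS_F=13) = 13; LS_C = 13−13 = 0
LF_B = min(LS_D=19, LS_F=13) = 13; LS_B = 13−3 = 10
LF_A = min(LS_E=19, LS_G=5, LS_H=26) = 5; LS_A = 5−3 = 2
Slack_A = LS_A − ES_A = 2 − 0 = 2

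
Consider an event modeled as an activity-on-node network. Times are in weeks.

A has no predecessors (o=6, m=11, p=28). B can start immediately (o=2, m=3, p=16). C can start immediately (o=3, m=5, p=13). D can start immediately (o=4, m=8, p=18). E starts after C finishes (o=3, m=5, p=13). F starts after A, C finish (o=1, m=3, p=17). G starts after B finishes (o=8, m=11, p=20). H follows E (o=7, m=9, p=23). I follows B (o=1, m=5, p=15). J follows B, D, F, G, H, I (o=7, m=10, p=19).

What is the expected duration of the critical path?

te_A = (6 + 4·11 + 28)/6 = 78/6 = 13
te_B = (2 + 4·3 + 16)/6 = 30/6 = 5
te_C = (3 + 4·5 + 13)/6 = 36/6 = 6
te_D = (4 + 4·8 + 18)/6 = 54/6 = 9
te_E = (3 + 4·5 + 13)/6 = 36/6 = 6
te_F = (1 + 4·3 + 17)/6 = 30/6 = 5
te_G = (8 + 4·11 + 20)/6 = 72/6 = 12
te_H = (7 + 4·9 + 23)/6 = 66/6 = 11
te_I = (1 + 4·5 + 15)/6 = 36/6 = 6
te_J = (7 + 4·10 + 19)/6 = 66/6 = 11

Forward pass:
ES_A = 0; EF_A = 13
ES_B = 0; EF_B = 5
ES_C = 0; EF_C = 6
ES_D = 0; EF_D = 9
ES_E = 6; EF_E = 6+6 = 12
ES_F = max(EF_A=13, EF_C=6) = 13; EF_F = 13+5 = 18
ES_G = 5; EF_G = 5+12 = 17
ES_H = 12; EF_H = 12+11 = 23
ES_I = 5; EF_I = 5+6 = 11
ES_J = max(EF_B=5, EF_D=9, EF_F=18, EF_G=17, EF_H=23, EF_I=11) = 23; EF_J = 23+11 = 34
Expected project duration μ = 34 weeks. Critical path: C → E → H → J.

34 weeks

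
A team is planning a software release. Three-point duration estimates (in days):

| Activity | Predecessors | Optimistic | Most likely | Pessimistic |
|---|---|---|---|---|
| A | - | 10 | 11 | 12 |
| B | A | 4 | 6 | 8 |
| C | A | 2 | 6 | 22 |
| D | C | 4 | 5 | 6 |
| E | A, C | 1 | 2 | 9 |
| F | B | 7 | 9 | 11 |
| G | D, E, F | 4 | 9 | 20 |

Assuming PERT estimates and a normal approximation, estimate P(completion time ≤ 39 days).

te_A = (10 + 4·11 + 12)/6 = 66/6 = 11; σ²_A = ((12−10)/6)² = 0.111
te_B = (4 + 4·6 + 8)/6 = 36/6 = 6; σ²_B = ((8−4)/6)² = 0.444
te_C = (2 + 4·6 + 22)/6 = 48/6 = 8; σ²_C = ((22−2)/6)² = 11.111
te_D = (4 + 4·5 + 6)/6 = 30/6 = 5; σ²_D = ((6−4)/6)² = 0.111
te_E = (1 + 4·2 + 9)/6 = 18/6 = 3; σ²_E = ((9−1)/6)² = 1.778
te_F = (7 + 4·9 + 11)/6 = 54/6 = 9; σ²_F = ((11−7)/6)² = 0.444
te_G = (4 + 4·9 + 20)/6 = 60/6 = 10; σ²_G = ((20−4)/6)² = 7.111

Forward pass:
ES_A = 0; EF_A = 11
ES_B = 11; EF_B = 11+6 = 17
ES_C = 11; EF_C = 11+8 = 19
ES_D = 19; EF_D = 19+5 = 24
ES_E = max(EF_A=11, EF_C=19) = 19; EF_E = 19+3 = 22
ES_F = 17; EF_F = 17+9 = 26
ES_G = max(EF_D=24, EF_E=22, EF_F=26) = 26; EF_G = 26+10 = 36
Expected project duration μ = 36 days. Critical path: A → B → F → G.

Variance along critical path = 0.111 + 0.444 + 0.444 + 7.111 = 8.111; σ = √8.111 = 2.848 days.
Z = (39 − 36) / 2.848 = 1.053
P(T ≤ 39) = Φ(1.053) ≈ 0.854

0.854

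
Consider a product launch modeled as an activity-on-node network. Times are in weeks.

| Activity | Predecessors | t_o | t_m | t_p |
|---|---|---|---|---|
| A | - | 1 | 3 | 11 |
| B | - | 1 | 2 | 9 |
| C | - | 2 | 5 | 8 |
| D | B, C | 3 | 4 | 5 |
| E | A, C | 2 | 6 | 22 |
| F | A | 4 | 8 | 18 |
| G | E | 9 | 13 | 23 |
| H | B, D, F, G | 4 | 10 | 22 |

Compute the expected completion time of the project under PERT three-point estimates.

te_A = (1 + 4·3 + 11)/6 = 24/6 = 4
te_B = (1 + 4·2 + 9)/6 = 18/6 = 3
te_C = (2 + 4·5 + 8)/6 = 30/6 = 5
te_D = (3 + 4·4 + 5)/6 = 24/6 = 4
te_E = (2 + 4·6 + 22)/6 = 48/6 = 8
te_F = (4 + 4·8 + 18)/6 = 54/6 = 9
te_G = (9 + 4·13 + 23)/6 = 84/6 = 14
te_H = (4 + 4·10 + 22)/6 = 66/6 = 11

Forward pass:
ES_A = 0; EF_A = 4
ES_B = 0; EF_B = 3
ES_C = 0; EF_C = 5
ES_D = max(EF_B=3, EF_C=5) = 5; EF_D = 5+4 = 9
ES_E = max(EF_A=4, EF_C=5) = 5; EF_E = 5+8 = 13
ES_F = 4; EF_F = 4+9 = 13
ES_G = 13; EF_G = 13+14 = 27
ES_H = max(EF_B=3, EF_D=9, EF_F=13, EF_G=27) = 27; EF_H = 27+11 = 38
Expected project duration μ = 38 weeks. Critical path: C → E → G → H.

38 weeks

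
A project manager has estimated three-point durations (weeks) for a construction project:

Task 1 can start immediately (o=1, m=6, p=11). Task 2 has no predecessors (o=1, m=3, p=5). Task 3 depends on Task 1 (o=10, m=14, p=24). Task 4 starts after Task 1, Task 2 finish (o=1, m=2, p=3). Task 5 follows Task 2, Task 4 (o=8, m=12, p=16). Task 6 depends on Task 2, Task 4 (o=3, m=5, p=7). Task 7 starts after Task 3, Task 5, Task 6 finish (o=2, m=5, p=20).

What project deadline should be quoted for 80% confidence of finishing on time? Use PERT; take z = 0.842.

31.5 weeks

te_Task 1 = (1 + 4·6 + 11)/6 = 36/6 = 6; σ²_Task 1 = ((11−1)/6)² = 2.778
te_Task 2 = (1 + 4·3 + 5)/6 = 18/6 = 3; σ²_Task 2 = ((5−1)/6)² = 0.444
te_Task 3 = (10 + 4·14 + 24)/6 = 90/6 = 15; σ²_Task 3 = ((24−10)/6)² = 5.444
te_Task 4 = (1 + 4·2 + 3)/6 = 12/6 = 2; σ²_Task 4 = ((3−1)/6)² = 0.111
te_Task 5 = (8 + 4·12 + 16)/6 = 72/6 = 12; σ²_Task 5 = ((16−8)/6)² = 1.778
te_Task 6 = (3 + 4·5 + 7)/6 = 30/6 = 5; σ²_Task 6 = ((7−3)/6)² = 0.444
te_Task 7 = (2 + 4·5 + 20)/6 = 42/6 = 7; σ²_Task 7 = ((20−2)/6)² = 9.000

Forward pass:
ES_Task 1 = 0; EF_Task 1 = 6
ES_Task 2 = 0; EF_Task 2 = 3
ES_Task 3 = 6; EF_Task 3 = 6+15 = 21
ES_Task 4 = max(EF_Task 1=6, EF_Task 2=3) = 6; EF_Task 4 = 6+2 = 8
ES_Task 5 = max(EF_Task 2=3, EF_Task 4=8) = 8; EF_Task 5 = 8+12 = 20
ES_Task 6 = max(EF_Task 2=3, EF_Task 4=8) = 8; EF_Task 6 = 8+5 = 13
ES_Task 7 = max(EF_Task 3=21, EF_Task 5=20, EF_Task 6=13) = 21; EF_Task 7 = 21+7 = 28
Expected project duration μ = 28 weeks. Critical path: Task 1 → Task 3 → Task 7.

Variance along critical path = 2.778 + 5.444 + 9.000 = 17.222; σ = 4.150 weeks.
D = μ + z·σ = 28 + 0.842·4.150 = 31.5 weeks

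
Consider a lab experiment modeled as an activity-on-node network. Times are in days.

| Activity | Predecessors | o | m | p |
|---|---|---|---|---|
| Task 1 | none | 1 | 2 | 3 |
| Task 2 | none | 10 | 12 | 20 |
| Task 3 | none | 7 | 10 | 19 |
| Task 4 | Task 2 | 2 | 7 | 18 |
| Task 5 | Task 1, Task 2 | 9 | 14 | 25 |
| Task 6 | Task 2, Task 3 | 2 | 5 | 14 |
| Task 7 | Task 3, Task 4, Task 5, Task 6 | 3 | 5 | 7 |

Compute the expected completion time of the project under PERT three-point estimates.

33 days

te_Task 1 = (1 + 4·2 + 3)/6 = 12/6 = 2
te_Task 2 = (10 + 4·12 + 20)/6 = 78/6 = 13
te_Task 3 = (7 + 4·10 + 19)/6 = 66/6 = 11
te_Task 4 = (2 + 4·7 + 18)/6 = 48/6 = 8
te_Task 5 = (9 + 4·14 + 25)/6 = 90/6 = 15
te_Task 6 = (2 + 4·5 + 14)/6 = 36/6 = 6
te_Task 7 = (3 + 4·5 + 7)/6 = 30/6 = 5

Forward pass:
ES_Task 1 = 0; EF_Task 1 = 2
ES_Task 2 = 0; EF_Task 2 = 13
ES_Task 3 = 0; EF_Task 3 = 11
ES_Task 4 = 13; EF_Task 4 = 13+8 = 21
ES_Task 5 = max(EF_Task 1=2, EF_Task 2=13) = 13; EF_Task 5 = 13+15 = 28
ES_Task 6 = max(EF_Task 2=13, EF_Task 3=11) = 13; EF_Task 6 = 13+6 = 19
ES_Task 7 = max(EF_Task 3=11, EF_Task 4=21, EF_Task 5=28, EF_Task 6=19) = 28; EF_Task 7 = 28+5 = 33
Expected project duration μ = 33 days. Critical path: Task 2 → Task 5 → Task 7.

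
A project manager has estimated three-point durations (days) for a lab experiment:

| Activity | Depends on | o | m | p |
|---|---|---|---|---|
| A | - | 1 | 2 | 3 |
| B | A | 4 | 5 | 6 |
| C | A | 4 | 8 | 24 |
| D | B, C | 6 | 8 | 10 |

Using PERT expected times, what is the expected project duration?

20 days

te_A = (1 + 4·2 + 3)/6 = 12/6 = 2
te_B = (4 + 4·5 + 6)/6 = 30/6 = 5
te_C = (4 + 4·8 + 24)/6 = 60/6 = 10
te_D = (6 + 4·8 + 10)/6 = 48/6 = 8

Forward pass:
ES_A = 0; EF_A = 2
ES_B = 2; EF_B = 2+5 = 7
ES_C = 2; EF_C = 2+10 = 12
ES_D = max(EF_B=7, EF_C=12) = 12; EF_D = 12+8 = 20
Expected project duration μ = 20 days. Critical path: A → C → D.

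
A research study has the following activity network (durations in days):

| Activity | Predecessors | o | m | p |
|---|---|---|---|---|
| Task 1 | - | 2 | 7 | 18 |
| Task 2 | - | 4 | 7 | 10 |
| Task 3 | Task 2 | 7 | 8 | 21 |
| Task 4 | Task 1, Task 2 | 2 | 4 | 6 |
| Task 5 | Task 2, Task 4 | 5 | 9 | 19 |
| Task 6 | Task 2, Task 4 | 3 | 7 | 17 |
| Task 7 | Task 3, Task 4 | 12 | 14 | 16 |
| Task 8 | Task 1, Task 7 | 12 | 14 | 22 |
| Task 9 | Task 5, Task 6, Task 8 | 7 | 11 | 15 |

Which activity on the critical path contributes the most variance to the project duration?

Task 3

te_Task 1 = (2 + 4·7 + 18)/6 = 48/6 = 8; σ²_Task 1 = ((18−2)/6)² = 7.111
te_Task 2 = (4 + 4·7 + 10)/6 = 42/6 = 7; σ²_Task 2 = ((10−4)/6)² = 1.000
te_Task 3 = (7 + 4·8 + 21)/6 = 60/6 = 10; σ²_Task 3 = ((21−7)/6)² = 5.444
te_Task 4 = (2 + 4·4 + 6)/6 = 24/6 = 4; σ²_Task 4 = ((6−2)/6)² = 0.444
te_Task 5 = (5 + 4·9 + 19)/6 = 60/6 = 10; σ²_Task 5 = ((19−5)/6)² = 5.444
te_Task 6 = (3 + 4·7 + 17)/6 = 48/6 = 8; σ²_Task 6 = ((17−3)/6)² = 5.444
te_Task 7 = (12 + 4·14 + 16)/6 = 84/6 = 14; σ²_Task 7 = ((16−12)/6)² = 0.444
te_Task 8 = (12 + 4·14 + 22)/6 = 90/6 = 15; σ²_Task 8 = ((22−12)/6)² = 2.778
te_Task 9 = (7 + 4·11 + 15)/6 = 66/6 = 11; σ²_Task 9 = ((15−7)/6)² = 1.778

Forward pass:
ES_Task 1 = 0; EF_Task 1 = 8
ES_Task 2 = 0; EF_Task 2 = 7
ES_Task 3 = 7; EF_Task 3 = 7+10 = 17
ES_Task 4 = max(EF_Task 1=8, EF_Task 2=7) = 8; EF_Task 4 = 8+4 = 12
ES_Task 5 = max(EF_Task 2=7, EF_Task 4=12) = 12; EF_Task 5 = 12+10 = 22
ES_Task 6 = max(EF_Task 2=7, EF_Task 4=12) = 12; EF_Task 6 = 12+8 = 20
ES_Task 7 = max(EF_Task 3=17, EF_Task 4=12) = 17; EF_Task 7 = 17+14 = 31
ES_Task 8 = max(EF_Task 1=8, EF_Task 7=31) = 31; EF_Task 8 = 31+15 = 46
ES_Task 9 = max(EF_Task 5=22, EF_Task 6=20, EF_Task 8=46) = 46; EF_Task 9 = 46+11 = 57
Expected project duration μ = 57 days. Critical path: Task 2 → Task 3 → Task 7 → Task 8 → Task 9.

Variances on critical path: σ²_Task 2=1.000, σ²_Task 3=5.444, σ²_Task 7=0.444, σ²_Task 8=2.778, σ²_Task 9=1.778.
Largest is σ²_Task 3 = 5.444.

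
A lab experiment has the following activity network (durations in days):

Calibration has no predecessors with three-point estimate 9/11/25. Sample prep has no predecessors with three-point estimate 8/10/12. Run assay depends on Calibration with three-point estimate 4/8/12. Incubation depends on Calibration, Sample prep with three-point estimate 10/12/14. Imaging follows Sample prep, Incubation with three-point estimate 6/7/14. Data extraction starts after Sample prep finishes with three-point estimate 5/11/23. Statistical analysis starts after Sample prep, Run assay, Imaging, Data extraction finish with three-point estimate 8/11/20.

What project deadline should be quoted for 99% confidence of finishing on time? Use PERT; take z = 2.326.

te_Calibration = (9 + 4·11 + 25)/6 = 78/6 = 13; σ²_Calibration = ((25−9)/6)² = 7.111
te_Sample prep = (8 + 4·10 + 12)/6 = 60/6 = 10; σ²_Sample prep = ((12−8)/6)² = 0.444
te_Run assay = (4 + 4·8 + 12)/6 = 48/6 = 8; σ²_Run assay = ((12−4)/6)² = 1.778
te_Incubation = (10 + 4·12 + 14)/6 = 72/6 = 12; σ²_Incubation = ((14−10)/6)² = 0.444
te_Imaging = (6 + 4·7 + 14)/6 = 48/6 = 8; σ²_Imaging = ((14−6)/6)² = 1.778
te_Data extraction = (5 + 4·11 + 23)/6 = 72/6 = 12; σ²_Data extraction = ((23−5)/6)² = 9.000
te_Statistical analysis = (8 + 4·11 + 20)/6 = 72/6 = 12; σ²_Statistical analysis = ((20−8)/6)² = 4.000

Forward pass:
ES_Calibration = 0; EF_Calibration = 13
ES_Sample prep = 0; EF_Sample prep = 10
ES_Run assay = 13; EF_Run assay = 13+8 = 21
ES_Incubation = max(EF_Calibration=13, EF_Sample prep=10) = 13; EF_Incubation = 13+12 = 25
ES_Imaging = max(EF_Sample prep=10, EF_Incubation=25) = 25; EF_Imaging = 25+8 = 33
ES_Data extraction = 10; EF_Data extraction = 10+12 = 22
ES_Statistical analysis = max(EF_Sample prep=10, EF_Run assay=21, EF_Imaging=33, EF_Data extraction=22) = 33; EF_Statistical analysis = 33+12 = 45
Expected project duration μ = 45 days. Critical path: Calibration → Incubation → Imaging → Statistical analysis.

Variance along critical path = 7.111 + 0.444 + 1.778 + 4.000 = 13.333; σ = 3.651 days.
D = μ + z·σ = 45 + 2.326·3.651 = 53.5 days

53.5 days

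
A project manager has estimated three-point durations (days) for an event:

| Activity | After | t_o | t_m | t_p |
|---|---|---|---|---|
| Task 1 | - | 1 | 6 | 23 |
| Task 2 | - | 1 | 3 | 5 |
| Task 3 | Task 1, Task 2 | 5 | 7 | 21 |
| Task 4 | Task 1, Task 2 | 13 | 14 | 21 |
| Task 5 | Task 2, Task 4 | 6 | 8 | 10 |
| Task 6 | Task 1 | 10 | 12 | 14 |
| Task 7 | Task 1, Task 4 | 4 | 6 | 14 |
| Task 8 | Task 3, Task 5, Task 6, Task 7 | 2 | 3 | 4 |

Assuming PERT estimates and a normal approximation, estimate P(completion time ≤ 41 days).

te_Task 1 = (1 + 4·6 + 23)/6 = 48/6 = 8; σ²_Task 1 = ((23−1)/6)² = 13.444
te_Task 2 = (1 + 4·3 + 5)/6 = 18/6 = 3; σ²_Task 2 = ((5−1)/6)² = 0.444
te_Task 3 = (5 + 4·7 + 21)/6 = 54/6 = 9; σ²_Task 3 = ((21−5)/6)² = 7.111
te_Task 4 = (13 + 4·14 + 21)/6 = 90/6 = 15; σ²_Task 4 = ((21−13)/6)² = 1.778
te_Task 5 = (6 + 4·8 + 10)/6 = 48/6 = 8; σ²_Task 5 = ((10−6)/6)² = 0.444
te_Task 6 = (10 + 4·12 + 14)/6 = 72/6 = 12; σ²_Task 6 = ((14−10)/6)² = 0.444
te_Task 7 = (4 + 4·6 + 14)/6 = 42/6 = 7; σ²_Task 7 = ((14−4)/6)² = 2.778
te_Task 8 = (2 + 4·3 + 4)/6 = 18/6 = 3; σ²_Task 8 = ((4−2)/6)² = 0.111

Forward pass:
ES_Task 1 = 0; EF_Task 1 = 8
ES_Task 2 = 0; EF_Task 2 = 3
ES_Task 3 = max(EF_Task 1=8, EF_Task 2=3) = 8; EF_Task 3 = 8+9 = 17
ES_Task 4 = max(EF_Task 1=8, EF_Task 2=3) = 8; EF_Task 4 = 8+15 = 23
ES_Task 5 = max(EF_Task 2=3, EF_Task 4=23) = 23; EF_Task 5 = 23+8 = 31
ES_Task 6 = 8; EF_Task 6 = 8+12 = 20
ES_Task 7 = max(EF_Task 1=8, EF_Task 4=23) = 23; EF_Task 7 = 23+7 = 30
ES_Task 8 = max(EF_Task 3=17, EF_Task 5=31, EF_Task 6=20, EF_Task 7=30) = 31; EF_Task 8 = 31+3 = 34
Expected project duration μ = 34 days. Critical path: Task 1 → Task 4 → Task 5 → Task 8.

Variance along critical path = 13.444 + 1.778 + 0.444 + 0.111 = 15.778; σ = √15.778 = 3.972 days.
Z = (41 − 34) / 3.972 = 1.762
P(T ≤ 41) = Φ(1.762) ≈ 0.961

0.961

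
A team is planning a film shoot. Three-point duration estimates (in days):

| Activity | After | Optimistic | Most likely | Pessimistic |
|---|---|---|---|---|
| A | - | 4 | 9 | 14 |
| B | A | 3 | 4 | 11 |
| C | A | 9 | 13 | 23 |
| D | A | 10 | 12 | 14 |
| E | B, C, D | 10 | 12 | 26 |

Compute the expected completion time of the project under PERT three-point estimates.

37 days

te_A = (4 + 4·9 + 14)/6 = 54/6 = 9
te_B = (3 + 4·4 + 11)/6 = 30/6 = 5
te_C = (9 + 4·13 + 23)/6 = 84/6 = 14
te_D = (10 + 4·12 + 14)/6 = 72/6 = 12
te_E = (10 + 4·12 + 26)/6 = 84/6 = 14

Forward pass:
ES_A = 0; EF_A = 9
ES_B = 9; EF_B = 9+5 = 14
ES_C = 9; EF_C = 9+14 = 23
ES_D = 9; EF_D = 9+12 = 21
ES_E = max(EF_B=14, EF_C=23, EF_D=21) = 23; EF_E = 23+14 = 37
Expected project duration μ = 37 days. Critical path: A → C → E.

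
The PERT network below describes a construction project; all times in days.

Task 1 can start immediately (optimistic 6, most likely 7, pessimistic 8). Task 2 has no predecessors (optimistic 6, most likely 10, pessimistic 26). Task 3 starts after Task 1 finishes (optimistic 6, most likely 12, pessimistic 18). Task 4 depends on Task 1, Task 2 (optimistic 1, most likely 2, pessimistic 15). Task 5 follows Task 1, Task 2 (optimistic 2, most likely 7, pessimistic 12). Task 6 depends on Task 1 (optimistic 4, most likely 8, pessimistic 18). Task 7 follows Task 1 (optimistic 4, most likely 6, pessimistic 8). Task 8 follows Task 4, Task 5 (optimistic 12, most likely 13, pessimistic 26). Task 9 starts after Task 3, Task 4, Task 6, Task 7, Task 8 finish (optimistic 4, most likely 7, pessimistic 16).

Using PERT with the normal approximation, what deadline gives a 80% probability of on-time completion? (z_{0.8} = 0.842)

te_Task 1 = (6 + 4·7 + 8)/6 = 42/6 = 7; σ²_Task 1 = ((8−6)/6)² = 0.111
te_Task 2 = (6 + 4·10 + 26)/6 = 72/6 = 12; σ²_Task 2 = ((26−6)/6)² = 11.111
te_Task 3 = (6 + 4·12 + 18)/6 = 72/6 = 12; σ²_Task 3 = ((18−6)/6)² = 4.000
te_Task 4 = (1 + 4·2 + 15)/6 = 24/6 = 4; σ²_Task 4 = ((15−1)/6)² = 5.444
te_Task 5 = (2 + 4·7 + 12)/6 = 42/6 = 7; σ²_Task 5 = ((12−2)/6)² = 2.778
te_Task 6 = (4 + 4·8 + 18)/6 = 54/6 = 9; σ²_Task 6 = ((18−4)/6)² = 5.444
te_Task 7 = (4 + 4·6 + 8)/6 = 36/6 = 6; σ²_Task 7 = ((8−4)/6)² = 0.444
te_Task 8 = (12 + 4·13 + 26)/6 = 90/6 = 15; σ²_Task 8 = ((26−12)/6)² = 5.444
te_Task 9 = (4 + 4·7 + 16)/6 = 48/6 = 8; σ²_Task 9 = ((16−4)/6)² = 4.000

Forward pass:
ES_Task 1 = 0; EF_Task 1 = 7
ES_Task 2 = 0; EF_Task 2 = 12
ES_Task 3 = 7; EF_Task 3 = 7+12 = 19
ES_Task 4 = max(EF_Task 1=7, EF_Task 2=12) = 12; EF_Task 4 = 12+4 = 16
ES_Task 5 = max(EF_Task 1=7, EF_Task 2=12) = 12; EF_Task 5 = 12+7 = 19
ES_Task 6 = 7; EF_Task 6 = 7+9 = 16
ES_Task 7 = 7; EF_Task 7 = 7+6 = 13
ES_Task 8 = max(EF_Task 4=16, EF_Task 5=19) = 19; EF_Task 8 = 19+15 = 34
ES_Task 9 = max(EF_Task 3=19, EF_Task 4=16, EF_Task 6=16, EF_Task 7=13, EF_Task 8=34) = 34; EF_Task 9 = 34+8 = 42
Expected project duration μ = 42 days. Critical path: Task 2 → Task 5 → Task 8 → Task 9.

Variance along critical path = 11.111 + 2.778 + 5.444 + 4.000 = 23.333; σ = 4.830 days.
D = μ + z·σ = 42 + 0.842·4.830 = 46.1 days

46.1 days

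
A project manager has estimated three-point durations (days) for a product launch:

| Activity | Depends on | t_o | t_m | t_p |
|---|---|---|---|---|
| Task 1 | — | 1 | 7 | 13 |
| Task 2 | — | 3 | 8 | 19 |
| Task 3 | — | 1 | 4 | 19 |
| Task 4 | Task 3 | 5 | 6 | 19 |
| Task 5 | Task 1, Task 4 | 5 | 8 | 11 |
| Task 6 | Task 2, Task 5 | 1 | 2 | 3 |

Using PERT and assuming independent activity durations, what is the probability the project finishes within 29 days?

te_Task 1 = (1 + 4·7 + 13)/6 = 42/6 = 7; σ²_Task 1 = ((13−1)/6)² = 4.000
te_Task 2 = (3 + 4·8 + 19)/6 = 54/6 = 9; σ²_Task 2 = ((19−3)/6)² = 7.111
te_Task 3 = (1 + 4·4 + 19)/6 = 36/6 = 6; σ²_Task 3 = ((19−1)/6)² = 9.000
te_Task 4 = (5 + 4·6 + 19)/6 = 48/6 = 8; σ²_Task 4 = ((19−5)/6)² = 5.444
te_Task 5 = (5 + 4·8 + 11)/6 = 48/6 = 8; σ²_Task 5 = ((11−5)/6)² = 1.000
te_Task 6 = (1 + 4·2 + 3)/6 = 12/6 = 2; σ²_Task 6 = ((3−1)/6)² = 0.111

Forward pass:
ES_Task 1 = 0; EF_Task 1 = 7
ES_Task 2 = 0; EF_Task 2 = 9
ES_Task 3 = 0; EF_Task 3 = 6
ES_Task 4 = 6; EF_Task 4 = 6+8 = 14
ES_Task 5 = max(EF_Task 1=7, EF_Task 4=14) = 14; EF_Task 5 = 14+8 = 22
ES_Task 6 = max(EF_Task 2=9, EF_Task 5=22) = 22; EF_Task 6 = 22+2 = 24
Expected project duration μ = 24 days. Critical path: Task 3 → Task 4 → Task 5 → Task 6.

Variance along critical path = 9.000 + 5.444 + 1.000 + 0.111 = 15.556; σ = √15.556 = 3.944 days.
Z = (29 − 24) / 3.944 = 1.268
P(T ≤ 29) = Φ(1.268) ≈ 0.898

0.898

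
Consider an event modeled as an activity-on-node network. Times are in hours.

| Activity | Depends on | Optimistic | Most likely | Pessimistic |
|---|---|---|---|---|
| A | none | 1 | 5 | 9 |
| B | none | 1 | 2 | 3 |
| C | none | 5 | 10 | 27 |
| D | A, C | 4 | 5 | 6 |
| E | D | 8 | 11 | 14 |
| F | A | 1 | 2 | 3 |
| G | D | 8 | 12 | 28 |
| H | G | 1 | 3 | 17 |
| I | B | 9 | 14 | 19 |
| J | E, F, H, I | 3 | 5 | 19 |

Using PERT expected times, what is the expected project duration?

43 hours

te_A = (1 + 4·5 + 9)/6 = 30/6 = 5
te_B = (1 + 4·2 + 3)/6 = 12/6 = 2
te_C = (5 + 4·10 + 27)/6 = 72/6 = 12
te_D = (4 + 4·5 + 6)/6 = 30/6 = 5
te_E = (8 + 4·11 + 14)/6 = 66/6 = 11
te_F = (1 + 4·2 + 3)/6 = 12/6 = 2
te_G = (8 + 4·12 + 28)/6 = 84/6 = 14
te_H = (1 + 4·3 + 17)/6 = 30/6 = 5
te_I = (9 + 4·14 + 19)/6 = 84/6 = 14
te_J = (3 + 4·5 + 19)/6 = 42/6 = 7

Forward pass:
ES_A = 0; EF_A = 5
ES_B = 0; EF_B = 2
ES_C = 0; EF_C = 12
ES_D = max(EF_A=5, EF_C=12) = 12; EF_D = 12+5 = 17
ES_E = 17; EF_E = 17+11 = 28
ES_F = 5; EF_F = 5+2 = 7
ES_G = 17; EF_G = 17+14 = 31
ES_H = 31; EF_H = 31+5 = 36
ES_I = 2; EF_I = 2+14 = 16
ES_J = max(EF_E=28, EF_F=7, EF_H=36, EF_I=16) = 36; EF_J = 36+7 = 43
Expected project duration μ = 43 hours. Critical path: C → D → G → H → J.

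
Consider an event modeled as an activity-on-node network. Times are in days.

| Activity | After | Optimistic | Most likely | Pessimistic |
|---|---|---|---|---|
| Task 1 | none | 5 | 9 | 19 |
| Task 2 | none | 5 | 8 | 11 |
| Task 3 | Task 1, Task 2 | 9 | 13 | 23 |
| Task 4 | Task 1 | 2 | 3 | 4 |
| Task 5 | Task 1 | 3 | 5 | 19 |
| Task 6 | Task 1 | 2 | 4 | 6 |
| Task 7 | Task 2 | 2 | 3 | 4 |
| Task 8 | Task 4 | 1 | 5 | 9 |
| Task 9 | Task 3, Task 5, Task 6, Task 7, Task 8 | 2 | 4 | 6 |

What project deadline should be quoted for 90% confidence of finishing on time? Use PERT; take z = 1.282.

32.3 days

te_Task 1 = (5 + 4·9 + 19)/6 = 60/6 = 10; σ²_Task 1 = ((19−5)/6)² = 5.444
te_Task 2 = (5 + 4·8 + 11)/6 = 48/6 = 8; σ²_Task 2 = ((11−5)/6)² = 1.000
te_Task 3 = (9 + 4·13 + 23)/6 = 84/6 = 14; σ²_Task 3 = ((23−9)/6)² = 5.444
te_Task 4 = (2 + 4·3 + 4)/6 = 18/6 = 3; σ²_Task 4 = ((4−2)/6)² = 0.111
te_Task 5 = (3 + 4·5 + 19)/6 = 42/6 = 7; σ²_Task 5 = ((19−3)/6)² = 7.111
te_Task 6 = (2 + 4·4 + 6)/6 = 24/6 = 4; σ²_Task 6 = ((6−2)/6)² = 0.444
te_Task 7 = (2 + 4·3 + 4)/6 = 18/6 = 3; σ²_Task 7 = ((4−2)/6)² = 0.111
te_Task 8 = (1 + 4·5 + 9)/6 = 30/6 = 5; σ²_Task 8 = ((9−1)/6)² = 1.778
te_Task 9 = (2 + 4·4 + 6)/6 = 24/6 = 4; σ²_Task 9 = ((6−2)/6)² = 0.444

Forward pass:
ES_Task 1 = 0; EF_Task 1 = 10
ES_Task 2 = 0; EF_Task 2 = 8
ES_Task 3 = max(EF_Task 1=10, EF_Task 2=8) = 10; EF_Task 3 = 10+14 = 24
ES_Task 4 = 10; EF_Task 4 = 10+3 = 13
ES_Task 5 = 10; EF_Task 5 = 10+7 = 17
ES_Task 6 = 10; EF_Task 6 = 10+4 = 14
ES_Task 7 = 8; EF_Task 7 = 8+3 = 11
ES_Task 8 = 13; EF_Task 8 = 13+5 = 18
ES_Task 9 = max(EF_Task 3=24, EF_Task 5=17, EF_Task 6=14, EF_Task 7=11, EF_Task 8=18) = 24; EF_Task 9 = 24+4 = 28
Expected project duration μ = 28 days. Critical path: Task 1 → Task 3 → Task 9.

Variance along critical path = 5.444 + 5.444 + 0.444 = 11.333; σ = 3.367 days.
D = μ + z·σ = 28 + 1.282·3.367 = 32.3 days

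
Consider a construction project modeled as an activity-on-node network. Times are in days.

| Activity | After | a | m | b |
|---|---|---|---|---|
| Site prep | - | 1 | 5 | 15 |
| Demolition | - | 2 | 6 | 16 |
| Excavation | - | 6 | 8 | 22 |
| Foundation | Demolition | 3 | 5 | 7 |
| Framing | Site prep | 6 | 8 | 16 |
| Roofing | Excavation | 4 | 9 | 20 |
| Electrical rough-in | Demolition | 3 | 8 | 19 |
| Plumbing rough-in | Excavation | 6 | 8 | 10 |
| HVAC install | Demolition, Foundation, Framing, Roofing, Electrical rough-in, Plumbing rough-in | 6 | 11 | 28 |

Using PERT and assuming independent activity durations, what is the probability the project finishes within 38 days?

0.829

te_Site prep = (1 + 4·5 + 15)/6 = 36/6 = 6; σ²_Site prep = ((15−1)/6)² = 5.444
te_Demolition = (2 + 4·6 + 16)/6 = 42/6 = 7; σ²_Demolition = ((16−2)/6)² = 5.444
te_Excavation = (6 + 4·8 + 22)/6 = 60/6 = 10; σ²_Excavation = ((22−6)/6)² = 7.111
te_Foundation = (3 + 4·5 + 7)/6 = 30/6 = 5; σ²_Foundation = ((7−3)/6)² = 0.444
te_Framing = (6 + 4·8 + 16)/6 = 54/6 = 9; σ²_Framing = ((16−6)/6)² = 2.778
te_Roofing = (4 + 4·9 + 20)/6 = 60/6 = 10; σ²_Roofing = ((20−4)/6)² = 7.111
te_Electrical rough-in = (3 + 4·8 + 19)/6 = 54/6 = 9; σ²_Electrical rough-in = ((19−3)/6)² = 7.111
te_Plumbing rough-in = (6 + 4·8 + 10)/6 = 48/6 = 8; σ²_Plumbing rough-in = ((10−6)/6)² = 0.444
te_HVAC install = (6 + 4·11 + 28)/6 = 78/6 = 13; σ²_HVAC install = ((28−6)/6)² = 13.444

Forward pass:
ES_Site prep = 0; EF_Site prep = 6
ES_Demolition = 0; EF_Demolition = 7
ES_Excavation = 0; EF_Excavation = 10
ES_Foundation = 7; EF_Foundation = 7+5 = 12
ES_Framing = 6; EF_Framing = 6+9 = 15
ES_Roofing = 10; EF_Roofing = 10+10 = 20
ES_Electrical rough-in = 7; EF_Electrical rough-in = 7+9 = 16
ES_Plumbing rough-in = 10; EF_Plumbing rough-in = 10+8 = 18
ES_HVAC install = max(EF_Demolition=7, EF_Foundation=12, EF_Framing=15, EF_Roofing=20, EF_Electrical rough-in=16, EF_Plumbing rough-in=18) = 20; EF_HVAC install = 20+13 = 33
Expected project duration μ = 33 days. Critical path: Excavation → Roofing → HVAC install.

Variance along critical path = 7.111 + 7.111 + 13.444 = 27.667; σ = √27.667 = 5.260 days.
Z = (38 − 33) / 5.260 = 0.951
P(T ≤ 38) = Φ(0.951) ≈ 0.829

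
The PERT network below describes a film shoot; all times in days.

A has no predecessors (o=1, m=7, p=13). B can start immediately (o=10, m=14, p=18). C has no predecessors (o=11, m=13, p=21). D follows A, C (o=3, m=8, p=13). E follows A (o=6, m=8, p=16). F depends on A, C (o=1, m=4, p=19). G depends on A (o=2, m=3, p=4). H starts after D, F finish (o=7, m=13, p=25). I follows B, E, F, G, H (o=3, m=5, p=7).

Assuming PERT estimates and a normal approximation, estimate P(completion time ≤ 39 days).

te_A = (1 + 4·7 + 13)/6 = 42/6 = 7; σ²_A = ((13−1)/6)² = 4.000
te_B = (10 + 4·14 + 18)/6 = 84/6 = 14; σ²_B = ((18−10)/6)² = 1.778
te_C = (11 + 4·13 + 21)/6 = 84/6 = 14; σ²_C = ((21−11)/6)² = 2.778
te_D = (3 + 4·8 + 13)/6 = 48/6 = 8; σ²_D = ((13−3)/6)² = 2.778
te_E = (6 + 4·8 + 16)/6 = 54/6 = 9; σ²_E = ((16−6)/6)² = 2.778
te_F = (1 + 4·4 + 19)/6 = 36/6 = 6; σ²_F = ((19−1)/6)² = 9.000
te_G = (2 + 4·3 + 4)/6 = 18/6 = 3; σ²_G = ((4−2)/6)² = 0.111
te_H = (7 + 4·13 + 25)/6 = 84/6 = 14; σ²_H = ((25−7)/6)² = 9.000
te_I = (3 + 4·5 + 7)/6 = 30/6 = 5; σ²_I = ((7−3)/6)² = 0.444

Forward pass:
ES_A = 0; EF_A = 7
ES_B = 0; EF_B = 14
ES_C = 0; EF_C = 14
ES_D = max(EF_A=7, EF_C=14) = 14; EF_D = 14+8 = 22
ES_E = 7; EF_E = 7+9 = 16
ES_F = max(EF_A=7, EF_C=14) = 14; EF_F = 14+6 = 20
ES_G = 7; EF_G = 7+3 = 10
ES_H = max(EF_D=22, EF_F=20) = 22; EF_H = 22+14 = 36
ES_I = max(EF_B=14, EF_E=16, EF_F=20, EF_G=10, EF_H=36) = 36; EF_I = 36+5 = 41
Expected project duration μ = 41 days. Critical path: C → D → H → I.

Variance along critical path = 2.778 + 2.778 + 9.000 + 0.444 = 15.000; σ = √15.000 = 3.873 days.
Z = (39 − 41) / 3.873 = -0.516
P(T ≤ 39) = Φ(-0.516) ≈ 0.303

0.303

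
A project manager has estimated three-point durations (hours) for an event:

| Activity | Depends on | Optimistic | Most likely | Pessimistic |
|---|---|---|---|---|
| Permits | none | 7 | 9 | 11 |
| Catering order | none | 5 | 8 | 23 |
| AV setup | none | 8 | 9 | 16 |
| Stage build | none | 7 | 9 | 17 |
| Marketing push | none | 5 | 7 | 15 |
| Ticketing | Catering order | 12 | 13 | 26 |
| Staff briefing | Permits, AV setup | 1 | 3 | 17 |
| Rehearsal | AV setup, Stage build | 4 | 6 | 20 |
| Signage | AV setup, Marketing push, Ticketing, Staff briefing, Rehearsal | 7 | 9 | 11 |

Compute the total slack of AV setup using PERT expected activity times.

te_Permits = (7 + 4·9 + 11)/6 = 54/6 = 9
te_Catering order = (5 + 4·8 + 23)/6 = 60/6 = 10
te_AV setup = (8 + 4·9 + 16)/6 = 60/6 = 10
te_Stage build = (7 + 4·9 + 17)/6 = 60/6 = 10
te_Marketing push = (5 + 4·7 + 15)/6 = 48/6 = 8
te_Ticketing = (12 + 4·13 + 26)/6 = 90/6 = 15
te_Staff briefing = (1 + 4·3 + 17)/6 = 30/6 = 5
te_Rehearsal = (4 + 4·6 + 20)/6 = 48/6 = 8
te_Signage = (7 + 4·9 + 11)/6 = 54/6 = 9

Forward pass:
ES_Permits = 0; EF_Permits = 9
ES_Catering order = 0; EF_Catering order = 10
ES_AV setup = 0; EF_AV setup = 10
ES_Stage build = 0; EF_Stage build = 10
ES_Marketing push = 0; EF_Marketing push = 8
ES_Ticketing = 10; EF_Ticketing = 10+15 = 25
ES_Staff briefing = max(EF_Permits=9, EF_AV setup=10) = 10; EF_Staff briefing = 10+5 = 15
ES_Rehearsal = max(EF_AV setup=10, EF_Stage build=10) = 10; EF_Rehearsal = 10+8 = 18
ES_Signage = max(EF_AV setup=10, EF_Marketing push=8, EF_Ticketing=25, EF_Staff briefing=15, EF_Rehearsal=18) = 25; EF_Signage = 25+9 = 34
Expected project duration μ = 34 hours. Critical path: Catering order → Ticketing → Signage.

Backward pass:
LF_Signage = 34; LS_Signage = 34−9 = 25
LF_Rehearsal = LS_Signage = 25; LS_Rehearsal = 25−8 = 17
LF_Staff briefing = LS_Signage = 25; LS_Staff briefing = 25−5 = 20
LF_Ticketing = LS_Signage = 25; LS_Ticketing = 25−15 = 10
LF_Marketing push = LS_Signage = 25; LS_Marketing push = 25−8 = 17
LF_Stage build = LS_Rehearsal = 17; LS_Stage build = 17−10 = 7
LF_AV setup = min(LS_Staff briefing=20, LS_Rehearsal=17, LS_Signage=25) = 17; LS_AV setup = 17−10 = 7
LF_Catering order = LS_Ticketing = 10; LS_Catering order = 10−10 = 0
LF_Permits = LS_Staff briefing = 20; LS_Permits = 20−9 = 11
Slack_AV setup = LS_AV setup − ES_AV setup = 7 − 0 = 7

7 hours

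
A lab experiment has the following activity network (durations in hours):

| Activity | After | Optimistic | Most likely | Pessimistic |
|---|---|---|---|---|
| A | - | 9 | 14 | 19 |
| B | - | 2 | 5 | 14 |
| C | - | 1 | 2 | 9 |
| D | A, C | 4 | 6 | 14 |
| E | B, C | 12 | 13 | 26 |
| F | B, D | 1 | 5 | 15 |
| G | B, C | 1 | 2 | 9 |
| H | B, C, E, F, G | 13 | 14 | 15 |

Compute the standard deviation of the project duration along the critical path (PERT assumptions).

3.33 hours

te_A = (9 + 4·14 + 19)/6 = 84/6 = 14; σ²_A = ((19−9)/6)² = 2.778
te_B = (2 + 4·5 + 14)/6 = 36/6 = 6; σ²_B = ((14−2)/6)² = 4.000
te_C = (1 + 4·2 + 9)/6 = 18/6 = 3; σ²_C = ((9−1)/6)² = 1.778
te_D = (4 + 4·6 + 14)/6 = 42/6 = 7; σ²_D = ((14−4)/6)² = 2.778
te_E = (12 + 4·13 + 26)/6 = 90/6 = 15; σ²_E = ((26−12)/6)² = 5.444
te_F = (1 + 4·5 + 15)/6 = 36/6 = 6; σ²_F = ((15−1)/6)² = 5.444
te_G = (1 + 4·2 + 9)/6 = 18/6 = 3; σ²_G = ((9−1)/6)² = 1.778
te_H = (13 + 4·14 + 15)/6 = 84/6 = 14; σ²_H = ((15−13)/6)² = 0.111

Forward pass:
ES_A = 0; EF_A = 14
ES_B = 0; EF_B = 6
ES_C = 0; EF_C = 3
ES_D = max(EF_A=14, EF_C=3) = 14; EF_D = 14+7 = 21
ES_E = max(EF_B=6, EF_C=3) = 6; EF_E = 6+15 = 21
ES_F = max(EF_B=6, EF_D=21) = 21; EF_F = 21+6 = 27
ES_G = max(EF_B=6, EF_C=3) = 6; EF_G = 6+3 = 9
ES_H = max(EF_B=6, EF_C=3, EF_E=21, EF_F=27, EF_G=9) = 27; EF_H = 27+14 = 41
Expected project duration μ = 41 hours. Critical path: A → D → F → H.

Variance along critical path = 2.778 + 2.778 + 5.444 + 0.111 = 11.111
σ = √11.111 = 3.333 hours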